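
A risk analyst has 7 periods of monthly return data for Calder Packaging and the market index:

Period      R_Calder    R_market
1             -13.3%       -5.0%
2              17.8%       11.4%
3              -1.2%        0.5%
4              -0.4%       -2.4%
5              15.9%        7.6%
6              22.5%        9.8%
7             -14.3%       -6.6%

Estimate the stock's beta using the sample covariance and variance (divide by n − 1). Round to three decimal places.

Mean R_i = (-13.3 + 17.8 − 1.2 − 0.4 + 15.9 + 22.5 − 14.3) / 7 = 3.8571%
Mean R_m = (-5.0 + 11.4 + 0.5 − 2.4 + 7.6 + 9.8 − 6.6) / 7 = 2.1857%
Σ(R_i − R̄_i)(R_m − R̄_m) = 646.4857  ⇒  Cov = 646.4857 / 6 = 107.7476
Σ(R_m − R̄_m)² = 324.8886  ⇒  Var(R_m) = 324.8886 / 6 = 54.1481
β = Cov / Var(R_m) = 107.7476 / 54.1481 = 1.9899

1.990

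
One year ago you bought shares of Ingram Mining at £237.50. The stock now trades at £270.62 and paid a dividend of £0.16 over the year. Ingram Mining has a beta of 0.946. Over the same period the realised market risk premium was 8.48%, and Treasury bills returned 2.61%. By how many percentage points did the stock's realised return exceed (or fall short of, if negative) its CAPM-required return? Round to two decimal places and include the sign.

Realised HPR = (P1 + D1 − P0) / P0 = (270.62 + 0.16 − 237.50) / 237.50 = 33.28 / 237.50 = 14.0126%
CAPM required = R_f + β·MRP = 2.61% + 0.946 × 8.48% = 10.63208%
α = realised − required = 14.0126% − 10.63208% = +3.38%

+3.38%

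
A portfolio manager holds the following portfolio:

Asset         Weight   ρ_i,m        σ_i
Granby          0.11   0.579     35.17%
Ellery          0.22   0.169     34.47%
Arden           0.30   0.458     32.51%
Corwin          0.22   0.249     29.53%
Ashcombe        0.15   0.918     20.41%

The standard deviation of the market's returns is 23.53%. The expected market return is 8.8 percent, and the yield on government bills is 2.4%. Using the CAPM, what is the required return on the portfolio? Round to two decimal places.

5.78%

β_Granby = 0.579 × 35.17% / 23.53% = 0.8654
β_Ellery = 0.169 × 34.47% / 23.53% = 0.2476
β_Arden = 0.458 × 32.51% / 23.53% = 0.6328
β_Corwin = 0.249 × 29.53% / 23.53% = 0.3125
β_Ashcombe = 0.918 × 20.41% / 23.53% = 0.7963
β_P = Σ w_i β_i = 0.11×0.8654 + 0.22×0.2476 + 0.30×0.6328 + 0.22×0.3125 + 0.15×0.7963 = 0.5277
MRP = 8.8% − 2.4% = 6.40%
E(R_P) = R_f + β_P × MRP = 2.4% + 0.5277 × 6.4% = 5.78%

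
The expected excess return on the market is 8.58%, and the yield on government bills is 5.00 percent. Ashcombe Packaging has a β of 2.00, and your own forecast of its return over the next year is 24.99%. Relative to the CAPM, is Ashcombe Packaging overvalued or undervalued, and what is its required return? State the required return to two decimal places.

Required return = R_f + β·MRP = 5.00% + 2.00 × 8.58% = 22.16%
Forecast 24.99% > required 22.16% → the stock plots above the SML → undervalued.

Undervalued; required return 22.16%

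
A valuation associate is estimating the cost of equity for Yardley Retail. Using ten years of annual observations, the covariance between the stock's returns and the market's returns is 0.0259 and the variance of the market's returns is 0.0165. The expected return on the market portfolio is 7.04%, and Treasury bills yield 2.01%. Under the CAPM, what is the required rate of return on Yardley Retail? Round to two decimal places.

9.91%

β = Cov(R_i, R_m) / Var(R_m) = 0.0259 / 0.0165 = 1.5697
MRP = 7.04% − 2.01% = 5.03%
E(R) = R_f + β × MRP = 2.01% + 1.5697 × 5.03% = 9.91%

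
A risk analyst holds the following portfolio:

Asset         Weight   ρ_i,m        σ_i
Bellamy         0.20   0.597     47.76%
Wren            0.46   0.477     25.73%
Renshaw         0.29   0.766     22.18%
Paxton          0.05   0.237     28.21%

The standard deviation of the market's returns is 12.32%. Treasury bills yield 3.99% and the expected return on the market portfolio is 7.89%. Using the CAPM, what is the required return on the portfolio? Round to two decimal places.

9.25%

β_Bellamy = 0.597 × 47.76% / 12.32% = 2.3143
β_Wren = 0.477 × 25.73% / 12.32% = 0.9962
β_Renshaw = 0.766 × 22.18% / 12.32% = 1.3790
β_Paxton = 0.237 × 28.21% / 12.32% = 0.5427
β_P = Σ w_i β_i = 0.20×2.3143 + 0.46×0.9962 + 0.29×1.3790 + 0.05×0.5427 = 1.3482
MRP = 7.89% − 3.99% = 3.90%
E(R_P) = R_f + β_P × MRP = 3.99% + 1.3482 × 3.90% = 9.25%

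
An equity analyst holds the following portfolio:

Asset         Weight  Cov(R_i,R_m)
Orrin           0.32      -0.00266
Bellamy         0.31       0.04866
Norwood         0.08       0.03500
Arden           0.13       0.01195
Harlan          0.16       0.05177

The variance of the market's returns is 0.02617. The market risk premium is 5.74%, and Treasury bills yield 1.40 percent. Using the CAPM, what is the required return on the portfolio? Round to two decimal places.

β_Orrin = -0.00266 / 0.02617 = -0.1016
β_Bellamy = 0.04866 / 0.02617 = 1.8594
β_Norwood = 0.03500 / 0.02617 = 1.3374
β_Arden = 0.01195 / 0.02617 = 0.4566
β_Harlan = 0.05177 / 0.02617 = 1.9782
β_P = Σ w_i β_i = 0.32×-0.1016 + 0.31×1.8594 + 0.08×1.3374 + 0.13×0.4566 + 0.16×1.9782 = 1.0268
E(R_P) = R_f + β_P × MRP = 1.40% + 1.0268 × 5.74% = 7.29%

7.29%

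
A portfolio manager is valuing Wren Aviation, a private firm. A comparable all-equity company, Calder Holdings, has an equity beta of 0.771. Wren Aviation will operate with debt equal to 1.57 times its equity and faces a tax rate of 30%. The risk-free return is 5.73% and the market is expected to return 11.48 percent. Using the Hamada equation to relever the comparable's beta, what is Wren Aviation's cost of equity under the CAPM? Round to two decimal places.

15.04%

β_L = β_U × [1 + (1 − t)(D/E)] = 0.771 × [1 + (1 − 0.30) × 1.57]
    = 0.771 × [1 + 0.70 × 1.57] = 0.771 × 2.0990 = 1.6183
MRP = 11.48% − 5.73% = 5.75%
E(R) = R_f + β_L × MRP = 5.73% + 1.6183 × 5.75% = 15.04%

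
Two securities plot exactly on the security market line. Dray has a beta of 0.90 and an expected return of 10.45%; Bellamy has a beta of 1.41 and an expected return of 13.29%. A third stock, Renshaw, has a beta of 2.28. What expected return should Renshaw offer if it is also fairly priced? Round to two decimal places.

18.13%

MRP (SML slope) = (13.29% − 10.45%) / (1.41 − 0.90) = 2.84% / 0.51 = 5.5686%
R_f (intercept) = 10.45% − 0.90 × 5.5686% = 5.4383%
E(R_Renshaw) = R_f + β × MRP = 5.4383% + 2.28 × 5.5686% = 18.13%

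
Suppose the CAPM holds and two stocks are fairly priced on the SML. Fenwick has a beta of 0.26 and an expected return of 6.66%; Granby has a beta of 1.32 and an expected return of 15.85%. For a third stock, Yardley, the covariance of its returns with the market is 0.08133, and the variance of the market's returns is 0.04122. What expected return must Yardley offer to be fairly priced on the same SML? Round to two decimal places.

21.51%

MRP = (15.85% − 6.66%) / (1.32 − 0.26) = 8.6698%
R_f = 6.66% − 0.26 × 8.6698% = 4.4059%
β_Yardley = Cov / Var(R_m) = 0.08133 / 0.04122 = 1.9731
E(R_Yardley) = R_f + β × MRP = 4.4059% + 1.9731 × 8.6698% = 21.51%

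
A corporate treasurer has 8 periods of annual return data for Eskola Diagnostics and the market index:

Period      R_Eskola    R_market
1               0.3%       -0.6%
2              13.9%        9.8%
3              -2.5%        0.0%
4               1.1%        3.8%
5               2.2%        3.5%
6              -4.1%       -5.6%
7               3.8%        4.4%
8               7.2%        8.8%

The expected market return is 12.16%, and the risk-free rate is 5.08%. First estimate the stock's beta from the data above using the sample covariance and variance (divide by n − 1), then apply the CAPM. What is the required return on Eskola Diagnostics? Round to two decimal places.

Mean R_i = (0.3 + 13.9 − 2.5 + 1.1 + 2.2 − 4.1 + 3.8 + 7.2) / 8 = 2.7375%
Mean R_m = (-0.6 + 9.8 + 0.0 + 3.8 + 3.5 − 5.6 + 4.4 + 8.8) / 8 = 3.0125%
Σ(R_i − R̄_i)(R_m − R̄_m) = 184.9863  ⇒  Cov = 184.9863 / 7 = 26.4266
Σ(R_m − R̄_m)² = 178.6488  ⇒  Var(R_m) = 178.6488 / 7 = 25.5213
β = Cov / Var(R_m) = 26.4266 / 25.5213 = 1.0355
MRP = 12.16% − 5.08% = 7.08%
E(R) = R_f + β × MRP = 5.08% + 1.0355 × 7.08% = 12.41%

12.41%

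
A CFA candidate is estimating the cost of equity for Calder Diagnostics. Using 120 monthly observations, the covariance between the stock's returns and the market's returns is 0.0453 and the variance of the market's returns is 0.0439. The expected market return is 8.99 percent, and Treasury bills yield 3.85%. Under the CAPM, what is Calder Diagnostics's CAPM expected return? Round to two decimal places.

β = Cov(R_i, R_m) / Var(R_m) = 0.0453 / 0.0439 = 1.0319
MRP = 8.99% − 3.85% = 5.14%
E(R) = R_f + β × MRP = 3.85% + 1.0319 × 5.14% = 9.15%

9.15%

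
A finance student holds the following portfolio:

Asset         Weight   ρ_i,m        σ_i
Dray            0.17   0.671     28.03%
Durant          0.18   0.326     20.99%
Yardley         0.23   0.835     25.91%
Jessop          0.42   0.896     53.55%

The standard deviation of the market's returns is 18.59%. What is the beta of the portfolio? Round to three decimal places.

β_Dray = 0.671 × 28.03% / 18.59% = 1.0117
β_Durant = 0.326 × 20.99% / 18.59% = 0.3681
β_Yardley = 0.835 × 25.91% / 18.59% = 1.1638
β_Jessop = 0.896 × 53.55% / 18.59% = 2.5810
β_P = Σ w_i β_i = 0.17×1.0117 + 0.18×0.3681 + 0.23×1.1638 + 0.42×2.5810 = 1.5899

1.590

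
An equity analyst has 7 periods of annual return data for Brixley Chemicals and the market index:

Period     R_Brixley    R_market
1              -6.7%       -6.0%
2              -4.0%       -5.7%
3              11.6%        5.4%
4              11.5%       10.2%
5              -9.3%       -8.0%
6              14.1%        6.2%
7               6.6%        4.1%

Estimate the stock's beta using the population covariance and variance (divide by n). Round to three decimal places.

Mean R_i = (-6.7 − 4.0 + 11.6 + 11.5 − 9.3 + 14.1 + 6.6) / 7 = 3.4000%
Mean R_m = (-6.0 − 5.7 + 5.4 + 10.2 − 8.0 + 6.2 + 4.1) / 7 = 0.8857%
Σ(R_i − R̄_i)(R_m − R̄_m) = 410.7400  ⇒  Cov = 410.7400 / 7 = 58.6771
Σ(R_m − R̄_m)² = 315.4486  ⇒  Var(R_m) = 315.4486 / 7 = 45.0641
β = Cov / Var(R_m) = 58.6771 / 45.0641 = 1.3021

1.302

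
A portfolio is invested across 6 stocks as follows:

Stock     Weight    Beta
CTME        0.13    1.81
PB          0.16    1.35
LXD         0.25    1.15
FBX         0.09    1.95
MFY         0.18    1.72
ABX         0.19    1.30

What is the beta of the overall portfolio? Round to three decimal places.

β_P = Σ w_i β_i = 0.13×1.81 + 0.16×1.35 + 0.25×1.15 + 0.09×1.95 + 0.18×1.72 + 0.19×1.30 = 1.4709

1.471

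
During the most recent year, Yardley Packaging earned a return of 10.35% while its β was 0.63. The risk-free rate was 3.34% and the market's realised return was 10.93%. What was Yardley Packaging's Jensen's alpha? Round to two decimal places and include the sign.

Market excess return = 10.93% − 3.34% = 7.59%
CAPM benchmark = R_f + β(R_m − R_f) = 3.34% + 0.63 × 7.59% = 8.1217%
α = actual − benchmark = 10.35% − 8.1217% = +2.23%

+2.23%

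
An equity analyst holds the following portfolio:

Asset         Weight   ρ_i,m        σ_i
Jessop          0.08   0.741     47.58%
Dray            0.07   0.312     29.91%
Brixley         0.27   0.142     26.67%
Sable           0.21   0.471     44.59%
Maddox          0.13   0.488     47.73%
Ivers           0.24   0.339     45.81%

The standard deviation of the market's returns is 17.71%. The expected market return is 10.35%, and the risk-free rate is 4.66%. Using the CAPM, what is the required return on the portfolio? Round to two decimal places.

9.69%

β_Jessop = 0.741 × 47.58% / 17.71% = 1.9908
β_Dray = 0.312 × 29.91% / 17.71% = 0.5269
β_Brixley = 0.142 × 26.67% / 17.71% = 0.2138
β_Sable = 0.471 × 44.59% / 17.71% = 1.1859
β_Maddox = 0.488 × 47.73% / 17.71% = 1.3152
β_Ivers = 0.339 × 45.81% / 17.71% = 0.8769
β_P = Σ w_i β_i = 0.08×1.9908 + 0.07×0.5269 + 0.27×0.2138 + 0.21×1.1859 + 0.13×1.3152 + 0.24×0.8769 = 0.8843
MRP = 10.35% − 4.66% = 5.69%
E(R_P) = R_f + β_P × MRP = 4.66% + 0.8843 × 5.69% = 9.69%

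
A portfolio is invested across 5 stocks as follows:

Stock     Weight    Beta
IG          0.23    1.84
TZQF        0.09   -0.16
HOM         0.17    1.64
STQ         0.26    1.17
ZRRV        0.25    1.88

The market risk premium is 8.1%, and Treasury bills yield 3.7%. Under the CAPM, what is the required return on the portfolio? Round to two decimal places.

15.54%

β_P = Σ w_i β_i = 0.23×1.84 + 0.09×-0.16 + 0.17×1.64 + 0.26×1.17 + 0.25×1.88 = 1.4618
E(R_P) = R_f + β_P × MRP = 3.7% + 1.4618 × 8.1% = 15.54%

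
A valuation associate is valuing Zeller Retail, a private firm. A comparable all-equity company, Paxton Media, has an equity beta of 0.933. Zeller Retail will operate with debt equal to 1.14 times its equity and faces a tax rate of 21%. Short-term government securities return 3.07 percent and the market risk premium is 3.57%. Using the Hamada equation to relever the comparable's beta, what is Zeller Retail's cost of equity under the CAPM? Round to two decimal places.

β_L = β_U × [1 + (1 − t)(D/E)] = 0.933 × [1 + (1 − 0.21) × 1.14]
    = 0.933 × [1 + 0.79 × 1.14] = 0.933 × 1.9006 = 1.7733
E(R) = R_f + β_L × MRP = 3.07% + 1.7733 × 3.57% = 9.40%

9.40%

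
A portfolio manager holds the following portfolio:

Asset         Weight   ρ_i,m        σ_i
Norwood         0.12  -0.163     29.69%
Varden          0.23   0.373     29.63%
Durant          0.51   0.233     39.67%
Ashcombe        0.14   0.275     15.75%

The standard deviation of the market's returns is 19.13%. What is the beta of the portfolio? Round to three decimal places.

β_Norwood = -0.163 × 29.69% / 19.13% = -0.2530
β_Varden = 0.373 × 29.63% / 19.13% = 0.5777
β_Durant = 0.233 × 39.67% / 19.13% = 0.4832
β_Ashcombe = 0.275 × 15.75% / 19.13% = 0.2264
β_P = Σ w_i β_i = 0.12×-0.2530 + 0.23×0.5777 + 0.51×0.4832 + 0.14×0.2264 = 0.3806

0.381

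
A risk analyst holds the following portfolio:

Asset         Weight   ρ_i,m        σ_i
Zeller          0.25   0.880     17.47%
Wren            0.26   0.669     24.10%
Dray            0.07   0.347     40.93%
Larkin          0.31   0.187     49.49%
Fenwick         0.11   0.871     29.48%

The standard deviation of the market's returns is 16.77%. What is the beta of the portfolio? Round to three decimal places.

0.878

β_Zeller = 0.880 × 17.47% / 16.77% = 0.9167
β_Wren = 0.669 × 24.10% / 16.77% = 0.9614
β_Dray = 0.347 × 40.93% / 16.77% = 0.8469
β_Larkin = 0.187 × 49.49% / 16.77% = 0.5519
β_Fenwick = 0.871 × 29.48% / 16.77% = 1.5311
β_P = Σ w_i β_i = 0.25×0.9167 + 0.26×0.9614 + 0.07×0.8469 + 0.31×0.5519 + 0.11×1.5311 = 0.8779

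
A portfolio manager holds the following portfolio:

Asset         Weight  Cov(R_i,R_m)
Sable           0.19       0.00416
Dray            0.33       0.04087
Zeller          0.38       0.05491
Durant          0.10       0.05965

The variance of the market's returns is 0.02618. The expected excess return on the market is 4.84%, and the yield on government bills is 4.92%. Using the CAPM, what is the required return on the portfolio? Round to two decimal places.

12.52%

β_Sable = 0.00416 / 0.02618 = 0.1589
β_Dray = 0.04087 / 0.02618 = 1.5611
β_Zeller = 0.05491 / 0.02618 = 2.0974
β_Durant = 0.05965 / 0.02618 = 2.2785
β_P = Σ w_i β_i = 0.19×0.1589 + 0.33×1.5611 + 0.38×2.0974 + 0.10×2.2785 = 1.5702
E(R_P) = R_f + β_P × MRP = 4.92% + 1.5702 × 4.84% = 12.52%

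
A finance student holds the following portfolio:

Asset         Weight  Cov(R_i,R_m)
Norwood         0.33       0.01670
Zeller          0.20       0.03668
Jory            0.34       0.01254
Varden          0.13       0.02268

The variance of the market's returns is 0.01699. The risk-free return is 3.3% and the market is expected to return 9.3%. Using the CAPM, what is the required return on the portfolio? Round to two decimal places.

10.38%

β_Norwood = 0.01670 / 0.01699 = 0.9829
β_Zeller = 0.03668 / 0.01699 = 2.1589
β_Jory = 0.01254 / 0.01699 = 0.7381
β_Varden = 0.02268 / 0.01699 = 1.3349
β_P = Σ w_i β_i = 0.33×0.9829 + 0.20×2.1589 + 0.34×0.7381 + 0.13×1.3349 = 1.1806
MRP = 9.3% − 3.3% = 6.00%
E(R_P) = R_f + β_P × MRP = 3.3% + 1.1806 × 6.0% = 10.38%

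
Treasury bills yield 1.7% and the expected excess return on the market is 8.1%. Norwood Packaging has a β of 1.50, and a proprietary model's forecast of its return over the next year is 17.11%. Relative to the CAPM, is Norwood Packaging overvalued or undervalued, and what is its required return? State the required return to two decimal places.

Undervalued; required return 13.85%

Required return = R_f + β·MRP = 1.7% + 1.50 × 8.1% = 13.85%
Forecast 17.11% > required 13.85% → the stock plots above the SML → undervalued.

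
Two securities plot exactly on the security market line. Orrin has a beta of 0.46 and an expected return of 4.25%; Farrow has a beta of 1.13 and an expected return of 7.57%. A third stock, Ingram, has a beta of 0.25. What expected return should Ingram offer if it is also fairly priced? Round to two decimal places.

MRP (SML slope) = (7.57% − 4.25%) / (1.13 − 0.46) = 3.32% / 0.67 = 4.9552%
R_f (intercept) = 4.25% − 0.46 × 4.9552% = 1.9706%
E(R_Ingram) = R_f + β × MRP = 1.9706% + 0.25 × 4.9552% = 3.21%

3.21%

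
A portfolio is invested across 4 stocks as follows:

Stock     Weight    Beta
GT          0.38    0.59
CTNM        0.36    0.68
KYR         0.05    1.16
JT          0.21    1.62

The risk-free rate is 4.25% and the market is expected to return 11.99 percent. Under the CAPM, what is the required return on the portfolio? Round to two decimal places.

10.96%

β_P = Σ w_i β_i = 0.38×0.59 + 0.36×0.68 + 0.05×1.16 + 0.21×1.62 = 0.8672
MRP = 11.99% − 4.25% = 7.74%
E(R_P) = R_f + β_P × MRP = 4.25% + 0.8672 × 7.74% = 10.96%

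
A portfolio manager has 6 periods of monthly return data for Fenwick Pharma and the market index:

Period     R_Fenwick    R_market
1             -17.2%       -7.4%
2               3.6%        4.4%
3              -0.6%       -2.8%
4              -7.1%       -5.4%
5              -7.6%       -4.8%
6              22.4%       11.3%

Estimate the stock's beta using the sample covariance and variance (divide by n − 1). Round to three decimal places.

Mean R_i = (-17.2 + 3.6 − 0.6 − 7.1 − 7.6 + 22.4) / 6 = -1.0833%
Mean R_m = (-7.4 + 4.4 − 2.8 − 5.4 − 4.8 + 11.3) / 6 = -0.7833%
Σ(R_i − R̄_i)(R_m − R̄_m) = 467.6483  ⇒  Cov = 467.6483 / 5 = 93.5297
Σ(R_m − R̄_m)² = 258.1683  ⇒  Var(R_m) = 258.1683 / 5 = 51.6337
β = Cov / Var(R_m) = 93.5297 / 51.6337 = 1.8114

1.811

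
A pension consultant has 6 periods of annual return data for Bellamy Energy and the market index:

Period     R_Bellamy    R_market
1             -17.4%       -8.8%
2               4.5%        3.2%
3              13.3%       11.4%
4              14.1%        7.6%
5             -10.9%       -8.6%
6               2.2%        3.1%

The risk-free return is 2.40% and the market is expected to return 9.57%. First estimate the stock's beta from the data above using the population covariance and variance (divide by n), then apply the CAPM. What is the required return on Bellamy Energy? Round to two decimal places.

13.08%

Mean R_i = (-17.4 + 4.5 + 13.3 + 14.1 − 10.9 + 2.2) / 6 = 0.9667%
Mean R_m = (-8.8 + 3.2 + 11.4 + 7.6 − 8.6 + 3.1) / 6 = 1.3167%
Σ(R_i − R̄_i)(R_m − R̄_m) = 519.2233  ⇒  Cov = 519.2233 / 6 = 86.5372
Σ(R_m − R̄_m)² = 348.5683  ⇒  Var(R_m) = 348.5683 / 6 = 58.0947
β = Cov / Var(R_m) = 86.5372 / 58.0947 = 1.4896
MRP = 9.57% − 2.40% = 7.17%
E(R) = R_f + β × MRP = 2.40% + 1.4896 × 7.17% = 13.08%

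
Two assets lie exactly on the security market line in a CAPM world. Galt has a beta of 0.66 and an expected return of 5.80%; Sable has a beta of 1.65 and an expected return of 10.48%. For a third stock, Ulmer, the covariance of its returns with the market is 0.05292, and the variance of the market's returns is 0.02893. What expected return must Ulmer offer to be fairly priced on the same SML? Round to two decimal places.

11.33%

MRP = (10.48% − 5.80%) / (1.65 − 0.66) = 4.7273%
R_f = 5.80% − 0.66 × 4.7273% = 2.6800%
β_Ulmer = Cov / Var(R_m) = 0.05292 / 0.02893 = 1.8292
E(R_Ulmer) = R_f + β × MRP = 2.6800% + 1.8292 × 4.7273% = 11.33%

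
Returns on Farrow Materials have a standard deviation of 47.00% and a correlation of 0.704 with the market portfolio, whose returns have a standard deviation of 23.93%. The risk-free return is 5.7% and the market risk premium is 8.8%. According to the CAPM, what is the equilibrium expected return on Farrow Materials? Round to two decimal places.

17.87%

β = ρ × σ_i / σ_m = 0.704 × 47.00% / 23.93% = 1.3827
E(R) = 5.7% + 1.3827 × 8.8% = 17.87%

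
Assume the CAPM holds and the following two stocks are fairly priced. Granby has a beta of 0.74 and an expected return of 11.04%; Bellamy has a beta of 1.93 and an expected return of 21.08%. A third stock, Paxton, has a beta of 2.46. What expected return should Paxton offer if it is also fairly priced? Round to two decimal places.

25.55%

MRP (SML slope) = (21.08% − 11.04%) / (1.93 − 0.74) = 10.04% / 1.19 = 8.4370%
R_f (intercept) = 11.04% − 0.74 × 8.4370% = 4.7966%
E(R_Paxton) = R_f + β × MRP = 4.7966% + 2.46 × 8.4370% = 25.55%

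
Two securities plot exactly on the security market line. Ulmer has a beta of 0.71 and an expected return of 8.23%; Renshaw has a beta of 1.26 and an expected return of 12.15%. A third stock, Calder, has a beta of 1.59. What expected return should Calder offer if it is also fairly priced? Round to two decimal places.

14.50%

MRP (SML slope) = (12.15% − 8.23%) / (1.26 − 0.71) = 3.92% / 0.55 = 7.1273%
R_f (intercept) = 8.23% − 0.71 × 7.1273% = 3.1696%
E(R_Calder) = R_f + β × MRP = 3.1696% + 1.59 × 7.1273% = 14.50%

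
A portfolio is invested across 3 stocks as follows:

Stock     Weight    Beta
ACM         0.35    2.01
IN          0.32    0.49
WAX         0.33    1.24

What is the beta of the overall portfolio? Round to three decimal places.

β_P = Σ w_i β_i = 0.35×2.01 + 0.32×0.49 + 0.33×1.24 = 1.2695

1.270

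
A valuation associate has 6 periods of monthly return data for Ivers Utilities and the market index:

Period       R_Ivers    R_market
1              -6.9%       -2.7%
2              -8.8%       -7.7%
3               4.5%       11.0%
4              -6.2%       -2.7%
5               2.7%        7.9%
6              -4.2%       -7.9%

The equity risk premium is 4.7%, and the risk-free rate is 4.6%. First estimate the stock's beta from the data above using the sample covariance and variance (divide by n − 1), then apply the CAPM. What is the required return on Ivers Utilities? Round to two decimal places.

Mean R_i = (-6.9 − 8.8 + 4.5 − 6.2 + 2.7 − 4.2) / 6 = -3.1500%
Mean R_m = (-2.7 − 7.7 + 11.0 − 2.7 + 7.9 − 7.9) / 6 = -0.3500%
Σ(R_i − R̄_i)(R_m − R̄_m) = 200.5250  ⇒  Cov = 200.5250 / 5 = 40.1050
Σ(R_m − R̄_m)² = 318.9550  ⇒  Var(R_m) = 318.9550 / 5 = 63.7910
β = Cov / Var(R_m) = 40.1050 / 63.7910 = 0.6287
E(R) = R_f + β × MRP = 4.6% + 0.6287 × 4.7% = 7.55%

7.55%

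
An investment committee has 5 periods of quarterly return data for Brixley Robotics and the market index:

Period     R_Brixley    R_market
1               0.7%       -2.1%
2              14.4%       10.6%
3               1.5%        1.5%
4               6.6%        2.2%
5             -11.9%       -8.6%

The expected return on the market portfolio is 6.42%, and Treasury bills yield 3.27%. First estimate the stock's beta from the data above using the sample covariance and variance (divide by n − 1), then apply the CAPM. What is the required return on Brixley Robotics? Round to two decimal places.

Mean R_i = (0.7 + 14.4 + 1.5 + 6.6 − 11.9) / 5 = 2.2600%
Mean R_m = (-2.1 + 10.6 + 1.5 + 2.2 − 8.6) / 5 = 0.7200%
Σ(R_i − R̄_i)(R_m − R̄_m) = 262.1440  ⇒  Cov = 262.1440 / 4 = 65.5360
Σ(R_m − R̄_m)² = 195.2280  ⇒  Var(R_m) = 195.2280 / 4 = 48.8070
β = Cov / Var(R_m) = 65.5360 / 48.8070 = 1.3428
MRP = 6.42% − 3.27% = 3.15%
E(R) = R_f + β × MRP = 3.27% + 1.3428 × 3.15% = 7.50%

7.50%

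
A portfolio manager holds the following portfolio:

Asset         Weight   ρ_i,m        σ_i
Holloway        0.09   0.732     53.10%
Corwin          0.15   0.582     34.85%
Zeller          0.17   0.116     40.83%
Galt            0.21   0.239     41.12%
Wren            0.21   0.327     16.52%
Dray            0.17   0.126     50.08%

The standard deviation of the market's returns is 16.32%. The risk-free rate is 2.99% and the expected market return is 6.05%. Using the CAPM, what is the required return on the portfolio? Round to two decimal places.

β_Holloway = 0.732 × 53.10% / 16.32% = 2.3817
β_Corwin = 0.582 × 34.85% / 16.32% = 1.2428
β_Zeller = 0.116 × 40.83% / 16.32% = 0.2902
β_Galt = 0.239 × 41.12% / 16.32% = 0.6022
β_Wren = 0.327 × 16.52% / 16.32% = 0.3310
β_Dray = 0.126 × 50.08% / 16.32% = 0.3866
β_P = Σ w_i β_i = 0.09×2.3817 + 0.15×1.2428 + 0.17×0.2902 + 0.21×0.6022 + 0.21×0.3310 + 0.17×0.3866 = 0.7118
MRP = 6.05% − 2.99% = 3.06%
E(R_P) = R_f + β_P × MRP = 2.99% + 0.7118 × 3.06% = 5.17%

5.17%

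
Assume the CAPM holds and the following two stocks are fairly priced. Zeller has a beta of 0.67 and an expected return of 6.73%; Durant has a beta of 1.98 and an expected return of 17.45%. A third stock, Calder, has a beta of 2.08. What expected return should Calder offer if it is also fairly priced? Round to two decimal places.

18.27%

MRP (SML slope) = (17.45% − 6.73%) / (1.98 − 0.67) = 10.72% / 1.31 = 8.1832%
R_f (intercept) = 6.73% − 0.67 × 8.1832% = 1.2473%
E(R_Calder) = R_f + β × MRP = 1.2473% + 2.08 × 8.1832% = 18.27%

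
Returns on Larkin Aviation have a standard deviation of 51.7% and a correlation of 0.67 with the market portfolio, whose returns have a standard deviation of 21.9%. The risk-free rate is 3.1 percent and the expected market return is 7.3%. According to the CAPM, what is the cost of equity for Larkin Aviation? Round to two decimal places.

9.74%

β = ρ × σ_i / σ_m = 0.67 × 51.7% / 21.9% = 1.5817
MRP = 7.3% − 3.1% = 4.20%
E(R) = 3.1% + 1.5817 × 4.2% = 9.74%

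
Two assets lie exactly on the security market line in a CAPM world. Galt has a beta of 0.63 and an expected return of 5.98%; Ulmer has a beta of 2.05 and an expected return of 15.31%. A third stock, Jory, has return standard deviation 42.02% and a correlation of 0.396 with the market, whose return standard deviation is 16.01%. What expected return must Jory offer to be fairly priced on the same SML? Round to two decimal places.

8.67%

MRP = (15.31% − 5.98%) / (2.05 − 0.63) = 6.5704%
R_f = 5.98% − 0.63 × 6.5704% = 1.8406%
β_Jory = ρ·σ_i/σ_m = 0.396 × 42.02 / 16.01 = 1.0393
E(R_Jory) = R_f + β × MRP = 1.8406% + 1.0393 × 6.5704% = 8.67%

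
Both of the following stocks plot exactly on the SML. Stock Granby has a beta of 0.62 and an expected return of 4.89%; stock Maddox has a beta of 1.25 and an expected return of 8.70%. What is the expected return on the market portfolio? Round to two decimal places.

Both satisfy E(R) = R_f + β·MRP, so the slope of the SML is
MRP = (8.70% − 4.89%) / (1.25 − 0.62) = 3.81% / 0.63 = 6.0476%
R_f = E(R_Granby) − β_Granby·MRP = 4.89% − 0.62 × 6.0476% = 1.1405%
E(R_m) = R_f + MRP = 1.1405% + 6.0476% = 7.19%

7.19%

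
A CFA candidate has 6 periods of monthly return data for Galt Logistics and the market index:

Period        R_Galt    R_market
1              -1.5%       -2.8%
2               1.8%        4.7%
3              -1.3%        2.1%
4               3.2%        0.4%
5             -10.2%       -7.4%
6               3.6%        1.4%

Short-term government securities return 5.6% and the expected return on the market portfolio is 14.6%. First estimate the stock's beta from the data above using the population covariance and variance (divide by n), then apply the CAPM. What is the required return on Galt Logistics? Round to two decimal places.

14.58%

Mean R_i = (-1.5 + 1.8 − 1.3 + 3.2 − 10.2 + 3.6) / 6 = -0.7333%
Mean R_m = (-2.8 + 4.7 + 2.1 + 0.4 − 7.4 + 1.4) / 6 = -0.2667%
Σ(R_i − R̄_i)(R_m − R̄_m) = 90.5567  ⇒  Cov = 90.5567 / 6 = 15.0928
Σ(R_m − R̄_m)² = 90.7933  ⇒  Var(R_m) = 90.7933 / 6 = 15.1322
β = Cov / Var(R_m) = 15.0928 / 15.1322 = 0.9974
MRP = 14.6% − 5.6% = 9.00%
E(R) = R_f + β × MRP = 5.6% + 0.9974 × 9.0% = 14.58%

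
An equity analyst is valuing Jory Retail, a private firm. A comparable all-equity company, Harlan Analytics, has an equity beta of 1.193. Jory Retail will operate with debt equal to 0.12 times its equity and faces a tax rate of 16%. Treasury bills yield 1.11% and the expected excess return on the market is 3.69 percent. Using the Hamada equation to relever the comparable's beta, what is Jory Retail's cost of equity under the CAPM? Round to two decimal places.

5.96%

β_L = β_U × [1 + (1 − t)(D/E)] = 1.193 × [1 + (1 − 0.16) × 0.12]
    = 1.193 × [1 + 0.84 × 0.12] = 1.193 × 1.1008 = 1.3133
E(R) = R_f + β_L × MRP = 1.11% + 1.3133 × 3.69% = 5.96%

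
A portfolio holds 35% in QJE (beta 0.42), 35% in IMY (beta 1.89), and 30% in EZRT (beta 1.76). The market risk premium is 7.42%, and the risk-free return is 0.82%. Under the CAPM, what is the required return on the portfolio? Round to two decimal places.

10.74%

β_P = Σ w_i β_i = 0.35×0.42 + 0.35×1.89 + 0.30×1.76 = 1.3365
E(R_P) = R_f + β_P × MRP = 0.82% + 1.3365 × 7.42% = 10.74%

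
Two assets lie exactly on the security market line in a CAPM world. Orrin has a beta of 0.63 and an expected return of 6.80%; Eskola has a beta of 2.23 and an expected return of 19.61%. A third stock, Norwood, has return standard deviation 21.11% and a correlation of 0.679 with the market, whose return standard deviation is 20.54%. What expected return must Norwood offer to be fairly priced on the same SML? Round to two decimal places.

MRP = (19.61% − 6.80%) / (2.23 − 0.63) = 8.0063%
R_f = 6.80% − 0.63 × 8.0063% = 1.7560%
β_Norwood = ρ·σ_i/σ_m = 0.679 × 21.11 / 20.54 = 0.6978
E(R_Norwood) = R_f + β × MRP = 1.7560% + 0.6978 × 8.0063% = 7.34%

7.34%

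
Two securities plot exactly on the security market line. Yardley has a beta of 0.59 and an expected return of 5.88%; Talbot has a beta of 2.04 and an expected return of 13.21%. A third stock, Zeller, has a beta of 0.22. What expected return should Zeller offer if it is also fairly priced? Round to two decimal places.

MRP (SML slope) = (13.21% − 5.88%) / (2.04 − 0.59) = 7.33% / 1.45 = 5.0552%
R_f (intercept) = 5.88% − 0.59 × 5.0552% = 2.8974%
E(R_Zeller) = R_f + β × MRP = 2.8974% + 0.22 × 5.0552% = 4.01%

4.01%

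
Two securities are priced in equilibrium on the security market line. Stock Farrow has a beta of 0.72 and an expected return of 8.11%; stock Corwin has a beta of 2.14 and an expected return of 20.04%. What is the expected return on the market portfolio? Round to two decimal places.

Both satisfy E(R) = R_f + β·MRP, so the slope of the SML is
MRP = (20.04% − 8.11%) / (2.14 − 0.72) = 11.93% / 1.42 = 8.4014%
R_f = E(R_Farrow) − β_Farrow·MRP = 8.11% − 0.72 × 8.4014% = 2.0610%
E(R_m) = R_f + MRP = 2.0610% + 8.4014% = 10.46%

10.46%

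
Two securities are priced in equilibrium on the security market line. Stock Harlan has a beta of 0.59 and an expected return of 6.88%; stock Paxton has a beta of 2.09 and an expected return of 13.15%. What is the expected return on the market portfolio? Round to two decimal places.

8.59%

Both satisfy E(R) = R_f + β·MRP, so the slope of the SML is
MRP = (13.15% − 6.88%) / (2.09 − 0.59) = 6.27% / 1.50 = 4.1800%
R_f = E(R_Harlan) − β_Harlan·MRP = 6.88% − 0.59 × 4.1800% = 4.4138%
E(R_m) = R_f + MRP = 4.4138% + 4.1800% = 8.59%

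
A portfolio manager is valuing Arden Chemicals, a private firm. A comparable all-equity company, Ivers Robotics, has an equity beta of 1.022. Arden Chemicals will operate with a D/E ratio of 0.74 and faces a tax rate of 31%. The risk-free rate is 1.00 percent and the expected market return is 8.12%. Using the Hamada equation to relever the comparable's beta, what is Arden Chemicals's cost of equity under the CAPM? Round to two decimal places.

β_L = β_U × [1 + (1 − t)(D/E)] = 1.022 × [1 + (1 − 0.31) × 0.74]
    = 1.022 × [1 + 0.69 × 0.74] = 1.022 × 1.5106 = 1.5438
MRP = 8.12% − 1.00% = 7.12%
E(R) = R_f + β_L × MRP = 1.00% + 1.5438 × 7.12% = 11.99%

11.99%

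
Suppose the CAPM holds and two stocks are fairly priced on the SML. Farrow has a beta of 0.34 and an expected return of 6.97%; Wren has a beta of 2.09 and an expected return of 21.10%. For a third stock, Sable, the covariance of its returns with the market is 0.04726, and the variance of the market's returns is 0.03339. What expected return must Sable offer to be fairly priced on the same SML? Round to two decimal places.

MRP = (21.10% − 6.97%) / (2.09 − 0.34) = 8.0743%
R_f = 6.97% − 0.34 × 8.0743% = 4.2247%
β_Sable = Cov / Var(R_m) = 0.04726 / 0.03339 = 1.4154
E(R_Sable) = R_f + β × MRP = 4.2247% + 1.4154 × 8.0743% = 15.65%

15.65%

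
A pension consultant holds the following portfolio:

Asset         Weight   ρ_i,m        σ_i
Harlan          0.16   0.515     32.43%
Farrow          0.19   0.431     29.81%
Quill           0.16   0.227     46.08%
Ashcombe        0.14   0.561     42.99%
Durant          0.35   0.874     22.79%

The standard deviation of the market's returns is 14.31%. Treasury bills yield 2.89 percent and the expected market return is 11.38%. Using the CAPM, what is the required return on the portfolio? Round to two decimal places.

β_Harlan = 0.515 × 32.43% / 14.31% = 1.1671
β_Farrow = 0.431 × 29.81% / 14.31% = 0.8978
β_Quill = 0.227 × 46.08% / 14.31% = 0.7310
β_Ashcombe = 0.561 × 42.99% / 14.31% = 1.6854
β_Durant = 0.874 × 22.79% / 14.31% = 1.3919
β_P = Σ w_i β_i = 0.16×1.1671 + 0.19×0.8978 + 0.16×0.7310 + 0.14×1.6854 + 0.35×1.3919 = 1.1974
MRP = 11.38% − 2.89% = 8.49%
E(R_P) = R_f + β_P × MRP = 2.89% + 1.1974 × 8.49% = 13.06%

13.06%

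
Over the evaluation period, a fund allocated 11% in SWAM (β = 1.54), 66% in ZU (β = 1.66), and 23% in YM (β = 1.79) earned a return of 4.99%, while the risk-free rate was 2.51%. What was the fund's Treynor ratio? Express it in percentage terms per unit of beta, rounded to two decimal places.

β_P = 0.11×1.54 + 0.66×1.66 + 0.23×1.79 = 1.6767
Treynor = (R_P − R_f) / β_P = (4.99% − 2.51%) / 1.6767 = 2.48% / 1.6767 = 1.48%

1.48%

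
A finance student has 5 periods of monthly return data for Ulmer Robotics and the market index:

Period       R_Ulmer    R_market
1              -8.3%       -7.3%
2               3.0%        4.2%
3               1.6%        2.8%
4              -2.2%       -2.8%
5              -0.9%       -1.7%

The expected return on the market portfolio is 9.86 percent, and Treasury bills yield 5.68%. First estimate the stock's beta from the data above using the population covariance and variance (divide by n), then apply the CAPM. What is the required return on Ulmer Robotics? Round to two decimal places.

9.56%

Mean R_i = (-8.3 + 3.0 + 1.6 − 2.2 − 0.9) / 5 = -1.3600%
Mean R_m = (-7.3 + 4.2 + 2.8 − 2.8 − 1.7) / 5 = -0.9600%
Σ(R_i − R̄_i)(R_m − R̄_m) = 78.8320  ⇒  Cov = 78.8320 / 5 = 15.7664
Σ(R_m − R̄_m)² = 84.8920  ⇒  Var(R_m) = 84.8920 / 5 = 16.9784
β = Cov / Var(R_m) = 15.7664 / 16.9784 = 0.9286
MRP = 9.86% − 5.68% = 4.18%
E(R) = R_f + β × MRP = 5.68% + 0.9286 × 4.18% = 9.56%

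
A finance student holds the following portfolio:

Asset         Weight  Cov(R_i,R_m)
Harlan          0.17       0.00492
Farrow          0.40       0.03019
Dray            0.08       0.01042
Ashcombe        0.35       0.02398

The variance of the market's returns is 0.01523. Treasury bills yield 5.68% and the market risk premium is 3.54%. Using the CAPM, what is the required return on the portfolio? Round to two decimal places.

β_Harlan = 0.00492 / 0.01523 = 0.3230
β_Farrow = 0.03019 / 0.01523 = 1.9823
β_Dray = 0.01042 / 0.01523 = 0.6842
β_Ashcombe = 0.02398 / 0.01523 = 1.5745
β_P = Σ w_i β_i = 0.17×0.3230 + 0.40×1.9823 + 0.08×0.6842 + 0.35×1.5745 = 1.4536
E(R_P) = R_f + β_P × MRP = 5.68% + 1.4536 × 3.54% = 10.83%

10.83%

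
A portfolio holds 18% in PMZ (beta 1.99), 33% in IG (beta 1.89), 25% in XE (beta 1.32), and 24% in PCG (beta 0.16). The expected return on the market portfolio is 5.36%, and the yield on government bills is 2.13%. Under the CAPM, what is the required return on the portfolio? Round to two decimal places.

6.49%

β_P = Σ w_i β_i = 0.18×1.99 + 0.33×1.89 + 0.25×1.32 + 0.24×0.16 = 1.3503
MRP = 5.36% − 2.13% = 3.23%
E(R_P) = R_f + β_P × MRP = 2.13% + 1.3503 × 3.23% = 6.49%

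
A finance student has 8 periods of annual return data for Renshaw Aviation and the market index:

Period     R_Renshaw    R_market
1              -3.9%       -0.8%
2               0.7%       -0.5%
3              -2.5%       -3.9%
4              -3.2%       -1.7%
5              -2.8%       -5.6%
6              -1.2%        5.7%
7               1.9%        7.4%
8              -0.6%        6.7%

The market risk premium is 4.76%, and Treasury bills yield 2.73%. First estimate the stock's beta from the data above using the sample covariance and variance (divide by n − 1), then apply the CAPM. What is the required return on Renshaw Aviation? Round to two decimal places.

Mean R_i = (-3.9 + 0.7 − 2.5 − 3.2 − 2.8 − 1.2 + 1.9 − 0.6) / 8 = -1.4500%
Mean R_m = (-0.8 − 0.5 − 3.9 − 1.7 − 5.6 + 5.7 + 7.4 + 6.7) / 8 = 0.9125%
Σ(R_i − R̄_i)(R_m − R̄_m) = 47.4250  ⇒  Cov = 47.4250 / 7 = 6.7750
Σ(R_m − R̄_m)² = 175.8288  ⇒  Var(R_m) = 175.8288 / 7 = 25.1184
β = Cov / Var(R_m) = 6.7750 / 25.1184 = 0.2697
E(R) = R_f + β × MRP = 2.73% + 0.2697 × 4.76% = 4.01%

4.01%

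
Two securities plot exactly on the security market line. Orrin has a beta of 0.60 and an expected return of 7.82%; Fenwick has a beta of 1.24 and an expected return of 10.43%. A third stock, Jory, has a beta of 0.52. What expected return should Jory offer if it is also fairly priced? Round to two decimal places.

MRP (SML slope) = (10.43% − 7.82%) / (1.24 − 0.60) = 2.61% / 0.64 = 4.0781%
R_f (intercept) = 7.82% − 0.60 × 4.0781% = 5.3731%
E(R_Jory) = R_f + β × MRP = 5.3731% + 0.52 × 4.0781% = 7.49%

7.49%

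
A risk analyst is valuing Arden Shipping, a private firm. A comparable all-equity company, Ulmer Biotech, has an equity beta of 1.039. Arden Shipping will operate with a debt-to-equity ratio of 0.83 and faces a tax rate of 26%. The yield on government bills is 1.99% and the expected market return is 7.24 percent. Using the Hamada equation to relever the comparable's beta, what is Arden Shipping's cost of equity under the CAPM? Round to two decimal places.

β_L = β_U × [1 + (1 − t)(D/E)] = 1.039 × [1 + (1 − 0.26) × 0.83]
    = 1.039 × [1 + 0.74 × 0.83] = 1.039 × 1.6142 = 1.6772
MRP = 7.24% − 1.99% = 5.25%
E(R) = R_f + β_L × MRP = 1.99% + 1.6772 × 5.25% = 10.80%

10.80%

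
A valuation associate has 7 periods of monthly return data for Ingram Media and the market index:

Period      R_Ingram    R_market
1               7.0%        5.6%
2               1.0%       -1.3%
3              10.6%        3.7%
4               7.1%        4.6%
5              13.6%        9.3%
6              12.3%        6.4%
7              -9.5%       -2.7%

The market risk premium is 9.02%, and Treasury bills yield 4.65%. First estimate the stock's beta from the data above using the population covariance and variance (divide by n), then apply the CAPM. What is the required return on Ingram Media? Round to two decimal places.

Mean R_i = (7.0 + 1.0 + 10.6 + 7.1 + 13.6 + 12.3 − 9.5) / 7 = 6.0143%
Mean R_m = (5.6 − 1.3 + 3.7 + 4.6 + 9.3 + 6.4 − 2.7) / 7 = 3.6571%
Σ(R_i − R̄_i)(R_m − R̄_m) = 186.6643  ⇒  Cov = 186.6643 / 7 = 26.6663
Σ(R_m − R̄_m)² = 109.0171  ⇒  Var(R_m) = 109.0171 / 7 = 15.5739
β = Cov / Var(R_m) = 26.6663 / 15.5739 = 1.7122
E(R) = R_f + β × MRP = 4.65% + 1.7122 × 9.02% = 20.09%

20.09%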